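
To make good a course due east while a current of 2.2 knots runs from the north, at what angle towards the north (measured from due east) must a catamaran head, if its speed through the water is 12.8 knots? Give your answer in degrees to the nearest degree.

The current pushes perpendicular to the desired track; the heading must have a component into the current equal to 2.2 knots: 12.8 sin θ = 2.2.
sin θ = 0.1719, so θ = 9.897°.

10°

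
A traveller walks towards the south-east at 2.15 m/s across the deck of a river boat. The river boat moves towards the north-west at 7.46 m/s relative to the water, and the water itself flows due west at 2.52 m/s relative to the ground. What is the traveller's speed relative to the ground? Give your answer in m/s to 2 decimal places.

In east/north components (m/s): traveller relative to river boat = (1.520, -1.520); river boat relative to water = (-5.275, 5.275); water relative to ground = (-2.520, 0.000).
Sum = (-6.275, 3.755) m/s.
Speed = |(-6.275, 3.755)| = 7.312 m/s.

7.31 m/s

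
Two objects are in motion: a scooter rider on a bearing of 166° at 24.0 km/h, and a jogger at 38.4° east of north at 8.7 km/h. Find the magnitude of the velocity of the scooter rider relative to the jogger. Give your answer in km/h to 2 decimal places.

30.11 km/h

Taking east as x and north as y: scooter rider velocity = (5.806, -23.287) km/h; jogger velocity = (5.404, 6.818) km/h.
Velocity of scooter rider relative to jogger = (5.806, -23.287) − (5.404, 6.818) = (0.402, -30.105) km/h.
Magnitude = |(0.402, -30.105)| = 30.108 km/h.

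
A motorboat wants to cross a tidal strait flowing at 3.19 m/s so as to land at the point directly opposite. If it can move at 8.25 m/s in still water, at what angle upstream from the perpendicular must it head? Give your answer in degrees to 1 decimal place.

22.7°

To cancel the current, the upstream component of the motorboat's velocity must equal the flow: 8.25 sin θ = 3.19.
sin θ = 3.19 / 8.25 = 0.3867.
θ = arcsin(0.3867) = 22.747°.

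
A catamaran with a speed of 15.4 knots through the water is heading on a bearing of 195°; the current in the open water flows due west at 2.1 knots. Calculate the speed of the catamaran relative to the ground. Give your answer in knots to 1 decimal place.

16.1 knots

Taking east as x and north as y: velocity relative to the water = (-3.986, -14.875) knots; the water relative to ground = (-2.100, 0.000) knots.
Velocity relative to ground = (-3.986, -14.875) + (-2.100, 0.000) = (-6.086, -14.875) knots.
Speed = |(-6.086, -14.875)| = 16.072 knots.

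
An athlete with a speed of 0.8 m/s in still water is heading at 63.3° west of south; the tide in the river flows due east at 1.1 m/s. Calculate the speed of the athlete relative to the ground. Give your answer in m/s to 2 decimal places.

0.53 m/s

Taking east as x and north as y: velocity relative to the water = (-0.715, -0.359) m/s; the water relative to ground = (1.100, 0.000) m/s.
Velocity relative to ground = (-0.715, -0.359) + (1.100, 0.000) = (0.385, -0.359) m/s.
Speed = |(0.385, -0.359)| = 0.527 m/s.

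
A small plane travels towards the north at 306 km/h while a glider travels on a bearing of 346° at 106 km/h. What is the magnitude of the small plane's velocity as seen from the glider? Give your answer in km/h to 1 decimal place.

204.8 km/h

Taking east as x and north as y: small plane velocity = (0.000, 306.000) km/h; glider velocity = (-25.644, 102.851) km/h.
Velocity of small plane relative to glider = (0.000, 306.000) − (-25.644, 102.851) = (25.644, 203.149) km/h.
Magnitude = |(25.644, 203.149)| = 204.761 km/h.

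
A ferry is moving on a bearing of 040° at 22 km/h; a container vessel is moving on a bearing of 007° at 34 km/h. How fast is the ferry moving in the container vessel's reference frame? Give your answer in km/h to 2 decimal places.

19.63 km/h

Taking east as x and north as y: ferry velocity = (14.141, 16.853) km/h; container vessel velocity = (4.144, 33.747) km/h.
Velocity of ferry relative to container vessel = (14.141, 16.853) − (4.144, 33.747) = (9.998, -16.894) km/h.
Magnitude = |(9.998, -16.894)| = 19.630 km/h.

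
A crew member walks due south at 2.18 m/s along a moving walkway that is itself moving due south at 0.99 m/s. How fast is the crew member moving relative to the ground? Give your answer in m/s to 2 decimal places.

3.17 m/s

Taking east as x and north as y: moving walkway velocity = (0.000, -0.990) m/s; crew member velocity relative to moving walkway = (0.000, -2.180) m/s.
Velocity relative to ground = (0.000, -0.990) + (0.000, -2.180) = (0.000, -3.170) m/s.
Speed = |(0.000, -3.170)| = 3.170 m/s.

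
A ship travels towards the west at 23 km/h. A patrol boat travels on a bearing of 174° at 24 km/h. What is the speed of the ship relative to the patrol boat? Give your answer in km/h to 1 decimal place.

34.9 km/h

Taking east as x and north as y: ship velocity = (-23.000, 0.000) km/h; patrol boat velocity = (2.509, -23.869) km/h.
Velocity of ship relative to patrol boat = (-23.000, 0.000) − (2.509, -23.869) = (-25.509, 23.869) km/h.
Magnitude = |(-25.509, 23.869)| = 34.934 km/h.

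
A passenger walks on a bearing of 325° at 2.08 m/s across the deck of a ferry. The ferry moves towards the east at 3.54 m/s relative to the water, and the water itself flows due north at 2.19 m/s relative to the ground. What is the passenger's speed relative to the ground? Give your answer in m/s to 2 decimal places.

4.55 m/s

In east/north components (m/s): passenger relative to ferry = (-1.193, 1.704); ferry relative to water = (3.540, 0.000); water relative to ground = (0.000, 2.190).
Sum = (2.347, 3.894) m/s.
Speed = |(2.347, 3.894)| = 4.546 m/s.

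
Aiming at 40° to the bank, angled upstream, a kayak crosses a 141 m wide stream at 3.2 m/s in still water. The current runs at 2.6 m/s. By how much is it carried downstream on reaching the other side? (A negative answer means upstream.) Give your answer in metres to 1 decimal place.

Perpendicular speed = 2.057 m/s; crossing time = 141 / 2.057 = 68.549 s.
Net downstream speed = 0.149 m/s.
Drift = 0.149 × 68.549 = 10.190 m (downstream).

10.2 m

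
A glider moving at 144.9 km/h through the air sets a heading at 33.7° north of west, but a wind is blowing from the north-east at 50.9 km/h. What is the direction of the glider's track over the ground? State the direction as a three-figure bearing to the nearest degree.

286°

Taking east as x and north as y: velocity relative to the air = (-120.550, 80.397) km/h; the air relative to ground = (-35.992, -35.992) km/h.
Velocity relative to ground = (-120.550, 80.397) + (-35.992, -35.992) = (-156.542, 44.405) km/h.
Bearing = atan2(-156.54, 44.41) = 285.84° clockwise from north.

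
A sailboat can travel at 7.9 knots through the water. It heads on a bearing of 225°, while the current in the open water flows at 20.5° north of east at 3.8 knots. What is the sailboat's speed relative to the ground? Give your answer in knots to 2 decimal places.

4.71 knots

Taking east as x and north as y: velocity relative to the water = (-5.586, -5.586) knots; the water relative to ground = (3.559, 1.331) knots.
Velocity relative to ground = (-5.586, -5.586) + (3.559, 1.331) = (-2.027, -4.255) knots.
Speed = |(-2.027, -4.255)| = 4.713 knots.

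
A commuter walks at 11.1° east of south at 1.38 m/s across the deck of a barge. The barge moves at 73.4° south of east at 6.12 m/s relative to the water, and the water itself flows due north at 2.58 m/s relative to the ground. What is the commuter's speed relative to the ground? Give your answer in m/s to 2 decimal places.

5.06 m/s

In east/north components (m/s): commuter relative to barge = (0.266, -1.354); barge relative to water = (1.748, -5.865); water relative to ground = (0.000, 2.580).
Sum = (2.014, -4.639) m/s.
Speed = |(2.014, -4.639)| = 5.057 m/s.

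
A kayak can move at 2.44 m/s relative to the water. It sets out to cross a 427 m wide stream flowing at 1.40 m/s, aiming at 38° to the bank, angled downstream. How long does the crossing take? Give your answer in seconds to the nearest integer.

284 s

The component of the kayak's velocity perpendicular to the bank is 2.44 × sin 38° = 1.502 m/s.
The flow acts along the bank and has no component across it.
Time = 427 / 1.502 = 284.247 s.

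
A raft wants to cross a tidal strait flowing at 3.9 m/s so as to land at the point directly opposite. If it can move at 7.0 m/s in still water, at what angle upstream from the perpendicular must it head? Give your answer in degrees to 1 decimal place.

To cancel the current, the upstream component of the raft's velocity must equal the flow: 7.0 sin θ = 3.9.
sin θ = 3.9 / 7.0 = 0.5571.
θ = arcsin(0.5571) = 33.858°.

33.9°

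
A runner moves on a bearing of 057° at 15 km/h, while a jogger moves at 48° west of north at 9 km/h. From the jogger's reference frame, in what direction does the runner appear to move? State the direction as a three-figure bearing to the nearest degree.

Taking east as x and north as y: runner velocity = (12.580, 8.170) km/h; jogger velocity = (-6.688, 6.022) km/h.
Velocity of runner relative to jogger = (12.580, 8.170) − (-6.688, 6.022) = (19.268, 2.147) km/h.
Bearing = atan2(19.27, 2.15) = 83.64° clockwise from north.

084°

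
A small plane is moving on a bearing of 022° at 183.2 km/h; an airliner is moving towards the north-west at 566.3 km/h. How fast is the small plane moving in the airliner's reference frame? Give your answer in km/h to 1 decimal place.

Taking east as x and north as y: small plane velocity = (68.628, 169.860) km/h; airliner velocity = (-400.435, 400.435) km/h.
Velocity of small plane relative to airliner = (68.628, 169.860) − (-400.435, 400.435) = (469.062, -230.574) km/h.
Magnitude = |(469.062, -230.574)| = 522.670 km/h.

522.7 km/h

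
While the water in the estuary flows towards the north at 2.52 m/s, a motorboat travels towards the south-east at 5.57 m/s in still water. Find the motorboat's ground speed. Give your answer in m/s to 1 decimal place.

4.2 m/s

Taking east as x and north as y: velocity relative to the water = (3.939, -3.939) m/s; the water relative to ground = (0.000, 2.520) m/s.
Velocity relative to ground = (3.939, -3.939) + (0.000, 2.520) = (3.939, -1.419) m/s.
Speed = |(3.939, -1.419)| = 4.186 m/s.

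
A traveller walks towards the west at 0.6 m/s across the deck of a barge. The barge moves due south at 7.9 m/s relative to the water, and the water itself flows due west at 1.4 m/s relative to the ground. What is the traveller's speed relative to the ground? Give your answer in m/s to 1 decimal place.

In east/north components (m/s): traveller relative to barge = (-0.600, 0.000); barge relative to water = (0.000, -7.900); water relative to ground = (-1.400, 0.000).
Sum = (-2.000, -7.900) m/s.
Speed = |(-2.000, -7.900)| = 8.149 m/s.

8.1 m/s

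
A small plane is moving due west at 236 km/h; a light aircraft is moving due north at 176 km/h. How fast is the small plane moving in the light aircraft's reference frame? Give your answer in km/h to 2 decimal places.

294.40 km/h

Taking east as x and north as y: small plane velocity = (-236.000, 0.000) km/h; light aircraft velocity = (0.000, 176.000) km/h.
Velocity of small plane relative to light aircraft = (-236.000, 0.000) − (0.000, 176.000) = (-236.000, -176.000) km/h.
Magnitude = |(-236.000, -176.000)| = 294.401 km/h.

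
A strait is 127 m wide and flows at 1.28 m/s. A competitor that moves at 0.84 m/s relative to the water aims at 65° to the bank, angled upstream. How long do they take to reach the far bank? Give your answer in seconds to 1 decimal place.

The component of the competitor's velocity perpendicular to the bank is 0.84 × sin 65° = 0.761 m/s.
Only the cross-stream component determines the crossing time; the current contributes nothing perpendicular to the bank.
Time = 127 / 0.761 = 166.820 s.

166.8 s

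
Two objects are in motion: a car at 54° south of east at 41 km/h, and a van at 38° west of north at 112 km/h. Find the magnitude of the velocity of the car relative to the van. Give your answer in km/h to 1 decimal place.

Taking east as x and north as y: car velocity = (24.099, -33.170) km/h; van velocity = (-68.954, 88.257) km/h.
Velocity of car relative to van = (24.099, -33.170) − (-68.954, 88.257) = (93.053, -121.427) km/h.
Magnitude = |(93.053, -121.427)| = 152.982 km/h.

153.0 km/h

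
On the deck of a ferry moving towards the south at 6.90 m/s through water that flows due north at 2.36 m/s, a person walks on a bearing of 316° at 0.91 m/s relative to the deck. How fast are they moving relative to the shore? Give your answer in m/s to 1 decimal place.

3.9 m/s

In east/north components (m/s): person relative to ferry = (-0.632, 0.655); ferry relative to water = (0.000, -6.900); water relative to ground = (0.000, 2.360).
Sum = (-0.632, -3.885) m/s.
Speed = |(-0.632, -3.885)| = 3.936 m/s.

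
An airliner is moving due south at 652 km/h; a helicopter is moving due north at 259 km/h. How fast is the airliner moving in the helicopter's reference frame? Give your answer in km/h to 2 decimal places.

911.00 km/h

Taking east as x and north as y: airliner velocity = (0.000, -652.000) km/h; helicopter velocity = (0.000, 259.000) km/h.
Velocity of airliner relative to helicopter = (0.000, -652.000) − (0.000, 259.000) = (0.000, -911.000) km/h.
Magnitude = |(0.000, -911.000)| = 911.000 km/h.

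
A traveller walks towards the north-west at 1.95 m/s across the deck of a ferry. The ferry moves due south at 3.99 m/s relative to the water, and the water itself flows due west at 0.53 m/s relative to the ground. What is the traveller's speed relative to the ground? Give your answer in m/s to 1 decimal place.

3.2 m/s

In east/north components (m/s): traveller relative to ferry = (-1.379, 1.379); ferry relative to water = (0.000, -3.990); water relative to ground = (-0.530, 0.000).
Sum = (-1.909, -2.611) m/s.
Speed = |(-1.909, -2.611)| = 3.234 m/s.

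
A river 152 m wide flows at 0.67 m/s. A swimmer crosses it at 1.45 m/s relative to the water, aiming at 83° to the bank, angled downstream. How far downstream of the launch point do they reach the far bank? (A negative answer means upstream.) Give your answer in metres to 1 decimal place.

89.4 m

Perpendicular speed = 1.439 m/s; crossing time = 152 / 1.439 = 105.615 s.
Net downstream speed = 0.847 m/s.
Drift = 0.847 × 105.615 = 89.425 m (downstream).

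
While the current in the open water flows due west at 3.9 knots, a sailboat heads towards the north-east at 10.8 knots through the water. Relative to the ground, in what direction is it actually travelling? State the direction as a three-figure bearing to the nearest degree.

Taking east as x and north as y: velocity relative to the water = (7.637, 7.637) knots; the water relative to ground = (-3.900, 0.000) knots.
Velocity relative to ground = (7.637, 7.637) + (-3.900, 0.000) = (3.737, 7.637) knots.
Bearing = atan2(3.74, 7.64) = 26.07° clockwise from north.

026°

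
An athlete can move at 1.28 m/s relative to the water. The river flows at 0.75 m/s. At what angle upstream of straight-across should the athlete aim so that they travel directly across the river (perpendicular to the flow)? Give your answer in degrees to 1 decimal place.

To cancel the current, the upstream component of the athlete's velocity must equal the flow: 1.28 sin θ = 0.75.
sin θ = 0.75 / 1.28 = 0.5859.
θ = arcsin(0.5859) = 35.869°.

35.9°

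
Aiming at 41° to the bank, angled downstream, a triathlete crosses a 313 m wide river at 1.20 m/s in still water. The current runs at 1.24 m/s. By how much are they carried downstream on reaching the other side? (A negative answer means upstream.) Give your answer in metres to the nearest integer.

Perpendicular speed = 0.787 m/s; crossing time = 313 / 0.787 = 397.576 s.
Net downstream speed = 2.146 m/s.
Drift = 2.146 × 397.576 = 853.060 m (downstream).

853 m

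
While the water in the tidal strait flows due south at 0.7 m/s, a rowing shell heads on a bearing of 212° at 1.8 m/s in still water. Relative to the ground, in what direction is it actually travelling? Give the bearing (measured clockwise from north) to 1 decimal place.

203.2°

Taking east as x and north as y: velocity relative to the water = (-0.954, -1.526) m/s; the water relative to ground = (0.000, -0.700) m/s.
Velocity relative to ground = (-0.954, -1.526) + (0.000, -0.700) = (-0.954, -2.226) m/s.
Bearing = atan2(-0.95, -2.23) = 203.19° clockwise from north.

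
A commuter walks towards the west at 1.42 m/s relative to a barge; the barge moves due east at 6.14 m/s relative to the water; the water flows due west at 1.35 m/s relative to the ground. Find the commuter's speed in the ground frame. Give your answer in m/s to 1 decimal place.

In east/north components (m/s): commuter relative to barge = (-1.420, 0.000); barge relative to water = (6.140, 0.000); water relative to ground = (-1.350, 0.000).
Sum = (3.370, 0.000) m/s.
Speed = |(3.370, 0.000)| = 3.370 m/s.

3.4 m/s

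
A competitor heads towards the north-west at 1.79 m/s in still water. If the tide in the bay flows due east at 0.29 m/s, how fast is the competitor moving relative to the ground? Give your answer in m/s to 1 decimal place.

1.6 m/s

Taking east as x and north as y: velocity relative to the water = (-1.266, 1.266) m/s; the water relative to ground = (0.290, 0.000) m/s.
Velocity relative to ground = (-1.266, 1.266) + (0.290, 0.000) = (-0.976, 1.266) m/s.
Speed = |(-0.976, 1.266)| = 1.598 m/s.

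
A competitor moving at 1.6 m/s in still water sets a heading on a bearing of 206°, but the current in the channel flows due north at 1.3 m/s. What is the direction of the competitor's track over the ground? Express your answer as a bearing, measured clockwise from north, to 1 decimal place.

Taking east as x and north as y: velocity relative to the water = (-0.701, -1.438) m/s; the water relative to ground = (0.000, 1.300) m/s.
Velocity relative to ground = (-0.701, -1.438) + (0.000, 1.300) = (-0.701, -0.138) m/s.
Bearing = atan2(-0.70, -0.14) = 258.86° clockwise from north.

258.9°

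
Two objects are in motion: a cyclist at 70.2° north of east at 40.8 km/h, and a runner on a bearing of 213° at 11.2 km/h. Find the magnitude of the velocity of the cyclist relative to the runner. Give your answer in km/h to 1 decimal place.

51.8 km/h

Taking east as x and north as y: cyclist velocity = (13.821, 38.388) km/h; runner velocity = (-6.100, -9.393) km/h.
Velocity of cyclist relative to runner = (13.821, 38.388) − (-6.100, -9.393) = (19.920, 47.781) km/h.
Magnitude = |(19.920, 47.781)| = 51.767 km/h.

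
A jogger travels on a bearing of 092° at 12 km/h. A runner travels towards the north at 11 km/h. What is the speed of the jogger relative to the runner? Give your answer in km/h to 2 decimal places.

16.56 km/h

Taking east as x and north as y: jogger velocity = (11.993, -0.419) km/h; runner velocity = (0.000, 11.000) km/h.
Velocity of jogger relative to runner = (11.993, -0.419) − (0.000, 11.000) = (11.993, -11.419) km/h.
Magnitude = |(11.993, -11.419)| = 16.559 km/h.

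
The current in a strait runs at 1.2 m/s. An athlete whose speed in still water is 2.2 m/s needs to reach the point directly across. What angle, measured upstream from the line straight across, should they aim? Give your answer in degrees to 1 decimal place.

33.1°

To cancel the current, the upstream component of the athlete's velocity must equal the flow: 2.2 sin θ = 1.2.
sin θ = 1.2 / 2.2 = 0.5455.
θ = arcsin(0.5455) = 33.056°.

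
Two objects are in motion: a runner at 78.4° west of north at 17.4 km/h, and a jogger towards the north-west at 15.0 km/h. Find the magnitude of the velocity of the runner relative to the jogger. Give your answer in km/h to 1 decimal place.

9.6 km/h

Taking east as x and north as y: runner velocity = (-17.045, 3.499) km/h; jogger velocity = (-10.607, 10.607) km/h.
Velocity of runner relative to jogger = (-17.045, 3.499) − (-10.607, 10.607) = (-6.438, -7.108) km/h.
Magnitude = |(-6.438, -7.108)| = 9.590 km/h.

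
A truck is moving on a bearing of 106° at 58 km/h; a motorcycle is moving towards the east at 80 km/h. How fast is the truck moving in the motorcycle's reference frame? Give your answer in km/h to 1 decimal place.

29.0 km/h

Taking east as x and north as y: truck velocity = (55.753, -15.987) km/h; motorcycle velocity = (80.000, 0.000) km/h.
Velocity of truck relative to motorcycle = (55.753, -15.987) − (80.000, 0.000) = (-24.247, -15.987) km/h.
Magnitude = |(-24.247, -15.987)| = 29.043 km/h.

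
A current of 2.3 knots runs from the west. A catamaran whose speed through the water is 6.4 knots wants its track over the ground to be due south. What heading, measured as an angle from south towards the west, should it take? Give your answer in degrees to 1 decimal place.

21.1°

The current pushes perpendicular to the desired track; the heading must have a component into the current equal to 2.3 knots: 6.4 sin θ = 2.3.
sin θ = 0.3594, so θ = 21.062°.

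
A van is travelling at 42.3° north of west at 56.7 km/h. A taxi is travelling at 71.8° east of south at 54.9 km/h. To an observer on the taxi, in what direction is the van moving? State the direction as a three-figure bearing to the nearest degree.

300°

Taking east as x and north as y: van velocity = (-41.937, 38.160) km/h; taxi velocity = (52.153, -17.147) km/h.
Velocity of van relative to taxi = (-41.937, 38.160) − (52.153, -17.147) = (-94.091, 55.307) km/h.
Bearing = atan2(-94.09, 55.31) = 300.45° clockwise from north.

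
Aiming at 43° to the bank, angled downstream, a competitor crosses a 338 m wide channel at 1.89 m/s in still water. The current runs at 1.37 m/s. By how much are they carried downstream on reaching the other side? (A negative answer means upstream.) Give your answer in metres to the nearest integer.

722 m

Perpendicular speed = 1.289 m/s; crossing time = 338 / 1.289 = 262.223 s.
Net downstream speed = 2.752 m/s.
Drift = 2.752 × 262.223 = 721.707 m (downstream).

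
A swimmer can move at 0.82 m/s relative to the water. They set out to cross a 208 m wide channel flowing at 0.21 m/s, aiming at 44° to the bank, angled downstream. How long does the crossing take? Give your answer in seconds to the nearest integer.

365 s

The component of the swimmer's velocity perpendicular to the bank is 0.82 × sin 44° = 0.570 m/s.
The flow acts along the bank and has no component across it.
Time = 208 / 0.570 = 365.156 s.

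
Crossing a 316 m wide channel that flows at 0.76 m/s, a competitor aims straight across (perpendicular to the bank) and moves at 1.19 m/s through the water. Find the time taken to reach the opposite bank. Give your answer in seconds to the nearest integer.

The component of the competitor's velocity perpendicular to the bank is 1.19 m/s.
Only the cross-stream component determines the crossing time; the current contributes nothing perpendicular to the bank.
Time = 316 / 1.190 = 265.546 s.

266 s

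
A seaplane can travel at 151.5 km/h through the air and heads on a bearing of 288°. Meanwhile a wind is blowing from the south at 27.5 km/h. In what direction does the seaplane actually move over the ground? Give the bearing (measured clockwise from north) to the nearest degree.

297°

Taking east as x and north as y: velocity relative to the air = (-144.085, 46.816) km/h; the air relative to ground = (0.000, 27.500) km/h.
Velocity relative to ground = (-144.085, 46.816) + (0.000, 27.500) = (-144.085, 74.316) km/h.
Bearing = atan2(-144.09, 74.32) = 297.28° clockwise from north.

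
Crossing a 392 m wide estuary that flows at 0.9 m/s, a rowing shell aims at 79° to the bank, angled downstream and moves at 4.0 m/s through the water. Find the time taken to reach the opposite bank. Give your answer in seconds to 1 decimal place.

The component of the rowing shell's velocity perpendicular to the bank is 4.0 × sin 79° = 3.927 m/s.
The flow acts along the bank and has no component across it.
Time = 392 / 3.927 = 99.834 s.

99.8 s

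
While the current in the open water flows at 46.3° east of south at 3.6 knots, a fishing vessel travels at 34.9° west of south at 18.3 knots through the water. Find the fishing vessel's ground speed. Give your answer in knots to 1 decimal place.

19.2 knots

Taking east as x and north as y: velocity relative to the water = (-10.470, -15.009) knots; the water relative to ground = (2.603, -2.487) knots.
Velocity relative to ground = (-10.470, -15.009) + (2.603, -2.487) = (-7.868, -17.496) knots.
Speed = |(-7.868, -17.496)| = 19.184 knots.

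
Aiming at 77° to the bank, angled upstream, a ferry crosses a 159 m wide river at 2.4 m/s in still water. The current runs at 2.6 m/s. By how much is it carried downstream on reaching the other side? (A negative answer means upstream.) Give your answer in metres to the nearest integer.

140 m

Perpendicular speed = 2.338 m/s; crossing time = 159 / 2.338 = 67.993 s.
Net downstream speed = 2.060 m/s.
Drift = 2.060 × 67.993 = 140.073 m (downstream).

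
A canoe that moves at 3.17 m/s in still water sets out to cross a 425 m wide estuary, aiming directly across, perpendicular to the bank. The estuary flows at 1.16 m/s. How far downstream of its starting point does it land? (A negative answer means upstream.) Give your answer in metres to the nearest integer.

156 m

Perpendicular speed = 3.170 m/s; crossing time = 425 / 3.170 = 134.069 s.
Net downstream speed = 1.160 m/s.
Drift = 1.160 × 134.069 = 155.521 m (downstream).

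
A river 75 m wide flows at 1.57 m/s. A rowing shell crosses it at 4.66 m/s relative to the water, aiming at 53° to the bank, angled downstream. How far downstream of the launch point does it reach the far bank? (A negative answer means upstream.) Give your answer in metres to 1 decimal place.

88.2 m

Perpendicular speed = 3.722 m/s; crossing time = 75 / 3.722 = 20.152 s.
Net downstream speed = 4.374 m/s.
Drift = 4.374 × 20.152 = 88.156 m (downstream).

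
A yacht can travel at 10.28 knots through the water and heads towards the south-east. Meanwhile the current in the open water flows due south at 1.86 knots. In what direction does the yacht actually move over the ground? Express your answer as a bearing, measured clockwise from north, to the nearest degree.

Taking east as x and north as y: velocity relative to the water = (7.269, -7.269) knots; the water relative to ground = (0.000, -1.860) knots.
Velocity relative to ground = (7.269, -7.269) + (0.000, -1.860) = (7.269, -9.129) knots.
Bearing = atan2(7.27, -9.13) = 141.47° clockwise from north.

141°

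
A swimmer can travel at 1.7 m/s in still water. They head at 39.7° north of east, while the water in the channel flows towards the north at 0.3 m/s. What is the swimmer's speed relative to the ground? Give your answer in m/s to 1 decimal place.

1.9 m/s

Taking east as x and north as y: velocity relative to the water = (1.308, 1.086) m/s; the water relative to ground = (0.000, 0.300) m/s.
Velocity relative to ground = (1.308, 1.086) + (0.000, 0.300) = (1.308, 1.386) m/s.
Speed = |(1.308, 1.386)| = 1.906 m/s.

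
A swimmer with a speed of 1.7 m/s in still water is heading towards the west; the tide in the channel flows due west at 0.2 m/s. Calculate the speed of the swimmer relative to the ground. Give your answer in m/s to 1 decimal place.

1.9 m/s

Taking east as x and north as y: velocity relative to the water = (-1.700, 0.000) m/s; the water relative to ground = (-0.200, 0.000) m/s.
Velocity relative to ground = (-1.700, 0.000) + (-0.200, 0.000) = (-1.900, 0.000) m/s.
Speed = |(-1.900, 0.000)| = 1.900 m/s.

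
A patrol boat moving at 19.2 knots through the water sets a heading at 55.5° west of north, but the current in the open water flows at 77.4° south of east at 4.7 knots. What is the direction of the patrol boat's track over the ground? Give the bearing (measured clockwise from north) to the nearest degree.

293°

Taking east as x and north as y: velocity relative to the water = (-15.823, 10.875) knots; the water relative to ground = (1.025, -4.587) knots.
Velocity relative to ground = (-15.823, 10.875) + (1.025, -4.587) = (-14.798, 6.288) knots.
Bearing = atan2(-14.80, 6.29) = 293.02° clockwise from north.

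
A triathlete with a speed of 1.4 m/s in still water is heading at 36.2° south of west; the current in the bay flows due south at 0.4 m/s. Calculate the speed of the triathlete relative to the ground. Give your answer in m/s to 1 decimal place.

1.7 m/s

Taking east as x and north as y: velocity relative to the water = (-1.130, -0.827) m/s; the water relative to ground = (0.000, -0.400) m/s.
Velocity relative to ground = (-1.130, -0.827) + (0.000, -0.400) = (-1.130, -1.227) m/s.
Speed = |(-1.130, -1.227)| = 1.668 m/s.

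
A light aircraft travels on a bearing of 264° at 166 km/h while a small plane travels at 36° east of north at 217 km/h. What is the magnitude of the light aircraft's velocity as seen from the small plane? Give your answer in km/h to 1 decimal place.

350.5 km/h

Taking east as x and north as y: light aircraft velocity = (-165.091, -17.352) km/h; small plane velocity = (127.549, 175.557) km/h.
Velocity of light aircraft relative to small plane = (-165.091, -17.352) − (127.549, 175.557) = (-292.640, -192.908) km/h.
Magnitude = |(-292.640, -192.908)| = 350.502 km/h.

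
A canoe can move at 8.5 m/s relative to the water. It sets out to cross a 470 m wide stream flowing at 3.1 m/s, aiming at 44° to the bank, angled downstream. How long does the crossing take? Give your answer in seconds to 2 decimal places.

The component of the canoe's velocity perpendicular to the bank is 8.5 × sin 44° = 5.905 m/s.
Only the cross-stream component determines the crossing time; the current contributes nothing perpendicular to the bank.
Time = 470 / 5.905 = 79.599 s.

79.60 s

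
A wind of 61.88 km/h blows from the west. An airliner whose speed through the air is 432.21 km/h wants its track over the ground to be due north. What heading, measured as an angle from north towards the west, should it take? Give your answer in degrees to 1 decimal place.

The wind pushes perpendicular to the desired track; the heading must have a component into the wind equal to 61.88 km/h: 432.21 sin θ = 61.88.
sin θ = 0.1432, so θ = 8.231°.

8.2°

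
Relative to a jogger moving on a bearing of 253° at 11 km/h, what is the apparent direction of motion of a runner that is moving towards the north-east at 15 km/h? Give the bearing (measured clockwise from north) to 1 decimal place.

Taking east as x and north as y: runner velocity = (10.607, 10.607) km/h; jogger velocity = (-10.519, -3.216) km/h.
Velocity of runner relative to jogger = (10.607, 10.607) − (-10.519, -3.216) = (21.126, 13.823) km/h.
Bearing = atan2(21.13, 13.82) = 56.80° clockwise from north.

056.8°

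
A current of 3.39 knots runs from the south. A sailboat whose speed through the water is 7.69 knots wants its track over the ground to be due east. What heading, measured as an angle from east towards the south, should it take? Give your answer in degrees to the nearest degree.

The current pushes perpendicular to the desired track; the heading must have a component into the current equal to 3.39 knots: 7.69 sin θ = 3.39.
sin θ = 0.4408, so θ = 26.157°.

26°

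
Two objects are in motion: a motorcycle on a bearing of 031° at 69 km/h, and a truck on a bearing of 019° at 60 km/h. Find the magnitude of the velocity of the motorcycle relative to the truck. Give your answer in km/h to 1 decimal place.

16.2 km/h

Taking east as x and north as y: motorcycle velocity = (35.538, 59.145) km/h; truck velocity = (19.534, 56.731) km/h.
Velocity of motorcycle relative to truck = (35.538, 59.145) − (19.534, 56.731) = (16.004, 2.413) km/h.
Magnitude = |(16.004, 2.413)| = 16.184 km/h.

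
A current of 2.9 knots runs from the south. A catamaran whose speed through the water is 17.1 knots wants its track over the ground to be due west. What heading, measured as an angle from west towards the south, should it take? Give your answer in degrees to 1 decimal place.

The current pushes perpendicular to the desired track; the heading must have a component into the current equal to 2.9 knots: 17.1 sin θ = 2.9.
sin θ = 0.1696, so θ = 9.764°.

9.8°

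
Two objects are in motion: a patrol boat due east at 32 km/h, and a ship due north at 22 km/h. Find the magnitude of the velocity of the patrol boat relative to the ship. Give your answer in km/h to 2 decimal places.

38.83 km/h

Taking east as x and north as y: patrol boat velocity = (32.000, 0.000) km/h; ship velocity = (0.000, 22.000) km/h.
Velocity of patrol boat relative to ship = (32.000, 0.000) − (0.000, 22.000) = (32.000, -22.000) km/h.
Magnitude = |(32.000, -22.000)| = 38.833 km/h.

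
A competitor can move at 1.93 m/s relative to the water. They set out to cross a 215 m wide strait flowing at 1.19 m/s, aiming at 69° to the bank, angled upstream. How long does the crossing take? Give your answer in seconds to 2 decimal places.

The component of the competitor's velocity perpendicular to the bank is 1.93 × sin 69° = 1.802 m/s.
Only the cross-stream component determines the crossing time; the current contributes nothing perpendicular to the bank.
Time = 215 / 1.802 = 119.324 s.

119.32 s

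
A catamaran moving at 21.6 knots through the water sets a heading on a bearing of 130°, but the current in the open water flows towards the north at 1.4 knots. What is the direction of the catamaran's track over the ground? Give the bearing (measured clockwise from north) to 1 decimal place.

127.0°

Taking east as x and north as y: velocity relative to the water = (16.547, -13.884) knots; the water relative to ground = (0.000, 1.400) knots.
Velocity relative to ground = (16.547, -13.884) + (0.000, 1.400) = (16.547, -12.484) knots.
Bearing = atan2(16.55, -12.48) = 127.03° clockwise from north.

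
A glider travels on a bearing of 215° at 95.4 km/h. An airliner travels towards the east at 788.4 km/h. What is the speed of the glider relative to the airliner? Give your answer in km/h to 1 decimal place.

Taking east as x and north as y: glider velocity = (-54.719, -78.147) km/h; airliner velocity = (788.400, 0.000) km/h.
Velocity of glider relative to airliner = (-54.719, -78.147) − (788.400, 0.000) = (-843.119, -78.147) km/h.
Magnitude = |(-843.119, -78.147)| = 846.733 km/h.

846.7 km/h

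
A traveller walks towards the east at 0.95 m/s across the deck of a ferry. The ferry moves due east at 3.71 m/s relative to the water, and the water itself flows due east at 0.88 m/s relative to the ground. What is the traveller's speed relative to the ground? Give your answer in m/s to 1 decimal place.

In east/north components (m/s): traveller relative to ferry = (0.950, 0.000); ferry relative to water = (3.710, 0.000); water relative to ground = (0.880, 0.000).
Sum = (5.540, 0.000) m/s.
Speed = |(5.540, 0.000)| = 5.540 m/s.

5.5 m/s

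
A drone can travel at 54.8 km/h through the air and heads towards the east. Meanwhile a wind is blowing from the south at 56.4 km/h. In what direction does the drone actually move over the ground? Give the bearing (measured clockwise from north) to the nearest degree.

Taking east as x and north as y: velocity relative to the air = (54.800, 0.000) km/h; the air relative to ground = (0.000, 56.400) km/h.
Velocity relative to ground = (54.800, 0.000) + (0.000, 56.400) = (54.800, 56.400) km/h.
Bearing = atan2(54.80, 56.40) = 44.18° clockwise from north.

044°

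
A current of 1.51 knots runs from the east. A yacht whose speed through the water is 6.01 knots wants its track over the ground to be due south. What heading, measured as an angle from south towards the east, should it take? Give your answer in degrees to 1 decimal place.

The current pushes perpendicular to the desired track; the heading must have a component into the current equal to 1.51 knots: 6.01 sin θ = 1.51.
sin θ = 0.2512, so θ = 14.551°.

14.6°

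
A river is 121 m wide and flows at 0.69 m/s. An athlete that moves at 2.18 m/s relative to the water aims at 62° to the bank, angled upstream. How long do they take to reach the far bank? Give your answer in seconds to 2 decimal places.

The component of the athlete's velocity perpendicular to the bank is 2.18 × sin 62° = 1.925 m/s.
The flow acts along the bank and has no component across it.
Time = 121 / 1.925 = 62.863 s.

62.86 s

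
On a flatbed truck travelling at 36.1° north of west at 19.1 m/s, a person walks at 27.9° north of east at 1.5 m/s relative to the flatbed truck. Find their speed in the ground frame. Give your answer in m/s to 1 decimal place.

18.5 m/s

Taking east as x and north as y: flatbed truck velocity = (-15.433, 11.254) m/s; person velocity relative to flatbed truck = (1.326, 0.702) m/s.
Velocity relative to ground = (-15.433, 11.254) + (1.326, 0.702) = (-14.107, 11.956) m/s.
Speed = |(-14.107, 11.956)| = 18.492 m/s.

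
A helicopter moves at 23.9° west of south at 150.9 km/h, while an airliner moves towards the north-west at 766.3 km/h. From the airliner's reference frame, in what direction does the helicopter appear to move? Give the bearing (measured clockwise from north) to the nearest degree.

145°

Taking east as x and north as y: helicopter velocity = (-61.136, -137.961) km/h; airliner velocity = (-541.856, 541.856) km/h.
Velocity of helicopter relative to airliner = (-61.136, -137.961) − (-541.856, 541.856) = (480.720, -679.817) km/h.
Bearing = atan2(480.72, -679.82) = 144.73° clockwise from north.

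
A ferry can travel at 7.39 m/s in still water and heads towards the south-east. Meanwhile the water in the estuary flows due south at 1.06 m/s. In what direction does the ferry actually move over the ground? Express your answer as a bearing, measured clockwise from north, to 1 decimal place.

140.3°

Taking east as x and north as y: velocity relative to the water = (5.226, -5.226) m/s; the water relative to ground = (0.000, -1.060) m/s.
Velocity relative to ground = (5.226, -5.226) + (0.000, -1.060) = (5.226, -6.286) m/s.
Bearing = atan2(5.23, -6.29) = 140.26° clockwise from north.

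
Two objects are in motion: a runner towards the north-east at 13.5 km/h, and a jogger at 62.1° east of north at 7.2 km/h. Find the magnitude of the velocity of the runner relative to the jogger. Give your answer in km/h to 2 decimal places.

6.95 km/h

Taking east as x and north as y: runner velocity = (9.546, 9.546) km/h; jogger velocity = (6.363, 3.369) km/h.
Velocity of runner relative to jogger = (9.546, 9.546) − (6.363, 3.369) = (3.183, 6.177) km/h.
Magnitude = |(3.183, 6.177)| = 6.949 km/h.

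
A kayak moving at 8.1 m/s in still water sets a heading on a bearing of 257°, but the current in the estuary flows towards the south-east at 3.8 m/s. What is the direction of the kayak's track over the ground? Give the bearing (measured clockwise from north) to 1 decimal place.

Taking east as x and north as y: velocity relative to the water = (-7.892, -1.822) m/s; the water relative to ground = (2.687, -2.687) m/s.
Velocity relative to ground = (-7.892, -1.822) + (2.687, -2.687) = (-5.205, -4.509) m/s.
Bearing = atan2(-5.21, -4.51) = 229.10° clockwise from north.

229.1°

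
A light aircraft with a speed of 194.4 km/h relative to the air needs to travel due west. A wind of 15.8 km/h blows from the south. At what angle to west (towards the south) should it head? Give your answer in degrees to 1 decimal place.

4.7°

The wind pushes perpendicular to the desired track; the heading must have a component into the wind equal to 15.8 km/h: 194.4 sin θ = 15.8.
sin θ = 0.0813, so θ = 4.662°.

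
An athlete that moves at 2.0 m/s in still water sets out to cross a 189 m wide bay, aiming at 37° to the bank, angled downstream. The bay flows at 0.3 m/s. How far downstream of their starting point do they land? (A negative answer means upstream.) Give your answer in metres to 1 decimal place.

Perpendicular speed = 1.204 m/s; crossing time = 189 / 1.204 = 157.025 s.
Net downstream speed = 1.897 m/s.
Drift = 1.897 × 157.025 = 297.919 m (downstream).

297.9 m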